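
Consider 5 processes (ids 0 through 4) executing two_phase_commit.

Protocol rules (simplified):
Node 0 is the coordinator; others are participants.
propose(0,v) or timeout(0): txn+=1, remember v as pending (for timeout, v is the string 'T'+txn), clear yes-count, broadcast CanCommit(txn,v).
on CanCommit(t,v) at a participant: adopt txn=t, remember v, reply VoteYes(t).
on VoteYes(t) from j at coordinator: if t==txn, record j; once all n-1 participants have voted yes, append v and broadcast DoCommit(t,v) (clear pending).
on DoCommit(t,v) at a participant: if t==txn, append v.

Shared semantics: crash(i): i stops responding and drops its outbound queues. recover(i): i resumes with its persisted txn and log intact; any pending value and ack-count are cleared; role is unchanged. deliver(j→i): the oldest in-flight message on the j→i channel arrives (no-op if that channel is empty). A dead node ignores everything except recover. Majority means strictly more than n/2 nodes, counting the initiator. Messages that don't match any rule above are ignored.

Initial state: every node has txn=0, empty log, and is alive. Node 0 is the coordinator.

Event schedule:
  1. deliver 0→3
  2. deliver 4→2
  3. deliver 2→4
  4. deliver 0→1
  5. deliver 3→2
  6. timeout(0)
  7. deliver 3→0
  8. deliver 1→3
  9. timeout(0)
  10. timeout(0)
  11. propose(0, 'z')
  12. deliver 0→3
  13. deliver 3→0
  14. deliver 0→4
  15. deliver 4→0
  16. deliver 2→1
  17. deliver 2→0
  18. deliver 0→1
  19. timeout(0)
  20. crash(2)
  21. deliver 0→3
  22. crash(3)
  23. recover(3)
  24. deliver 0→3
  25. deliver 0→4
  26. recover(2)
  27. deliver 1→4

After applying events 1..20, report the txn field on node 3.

step 1 deliver 0→3: —
step 2 deliver 4→2: —
step 3 deliver 2→4: —
step 4 deliver 0→1: —
step 5 deliver 3→2: —
step 6 timeout(0): 0={coor,t=1,log=-}
step 7 deliver 3→0: —
step 8 deliver 1→3: —
step 9 timeout(0): 0={coor,t=2,log=-}
step 10 timeout(0): 0={coor,t=3,log=-}
step 11 propose(0,'z'): 0={coor,t=4,log=-}
step 12 deliver 0→3: 3={part,t=1,log=-}
step 13 deliver 3→0: —
step 14 deliver 0→4: 4={part,t=1,log=-}
step 15 deliver 4→0: —
step 16 deliver 2→1: —
step 17 deliver 2→0: —
step 18 deliver 0→1: 1={part,t=1,log=-}
step 19 timeout(0): 0={coor,t=5,log=-}
step 20 crash(2): 2={✗part,t=0,log=-}

1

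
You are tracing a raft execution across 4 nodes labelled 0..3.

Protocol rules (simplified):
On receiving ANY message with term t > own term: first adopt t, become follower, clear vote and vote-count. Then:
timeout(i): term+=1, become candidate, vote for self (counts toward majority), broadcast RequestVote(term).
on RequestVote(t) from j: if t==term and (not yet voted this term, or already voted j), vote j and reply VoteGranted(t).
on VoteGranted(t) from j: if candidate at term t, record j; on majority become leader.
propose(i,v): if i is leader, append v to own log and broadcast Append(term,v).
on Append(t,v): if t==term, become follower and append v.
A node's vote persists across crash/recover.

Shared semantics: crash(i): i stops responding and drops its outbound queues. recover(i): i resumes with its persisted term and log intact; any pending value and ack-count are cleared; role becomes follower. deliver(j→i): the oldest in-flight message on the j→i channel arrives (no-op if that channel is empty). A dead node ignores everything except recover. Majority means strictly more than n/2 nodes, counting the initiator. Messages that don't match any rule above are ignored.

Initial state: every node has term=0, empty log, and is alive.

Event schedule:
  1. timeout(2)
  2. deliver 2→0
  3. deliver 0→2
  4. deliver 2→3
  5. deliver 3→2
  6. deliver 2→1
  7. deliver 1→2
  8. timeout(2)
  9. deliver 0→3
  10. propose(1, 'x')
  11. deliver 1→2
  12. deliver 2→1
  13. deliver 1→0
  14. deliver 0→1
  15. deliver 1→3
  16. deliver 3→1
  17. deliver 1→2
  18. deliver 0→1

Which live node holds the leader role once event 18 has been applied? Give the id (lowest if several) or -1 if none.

[1] timeout(2) → N2(cand t1 [-])
[2] deliver 2→0 → N0(foll t1 [-])
[3] deliver 0→2 → ∅
[4] deliver 2→3 → N3(foll t1 [-])
[5] deliver 3→2 → N2(lead t1 [-])
[6] deliver 2→1 → N1(foll t1 [-])
[7] deliver 1→2 → ∅
[8] timeout(2) → N2(cand t2 [-])
[9] deliver 0→3 → ∅
[10] propose(1,'x') → ∅
[11] deliver 1→2 → ∅
[12] deliver 2→1 → N1(foll t2 [-])
[13] deliver 1→0 → ∅
[14] deliver 0→1 → ∅
[15] deliver 1→3 → ∅
[16] deliver 3→1 → ∅
[17] deliver 1→2 → ∅
[18] deliver 0→1 → ∅

-1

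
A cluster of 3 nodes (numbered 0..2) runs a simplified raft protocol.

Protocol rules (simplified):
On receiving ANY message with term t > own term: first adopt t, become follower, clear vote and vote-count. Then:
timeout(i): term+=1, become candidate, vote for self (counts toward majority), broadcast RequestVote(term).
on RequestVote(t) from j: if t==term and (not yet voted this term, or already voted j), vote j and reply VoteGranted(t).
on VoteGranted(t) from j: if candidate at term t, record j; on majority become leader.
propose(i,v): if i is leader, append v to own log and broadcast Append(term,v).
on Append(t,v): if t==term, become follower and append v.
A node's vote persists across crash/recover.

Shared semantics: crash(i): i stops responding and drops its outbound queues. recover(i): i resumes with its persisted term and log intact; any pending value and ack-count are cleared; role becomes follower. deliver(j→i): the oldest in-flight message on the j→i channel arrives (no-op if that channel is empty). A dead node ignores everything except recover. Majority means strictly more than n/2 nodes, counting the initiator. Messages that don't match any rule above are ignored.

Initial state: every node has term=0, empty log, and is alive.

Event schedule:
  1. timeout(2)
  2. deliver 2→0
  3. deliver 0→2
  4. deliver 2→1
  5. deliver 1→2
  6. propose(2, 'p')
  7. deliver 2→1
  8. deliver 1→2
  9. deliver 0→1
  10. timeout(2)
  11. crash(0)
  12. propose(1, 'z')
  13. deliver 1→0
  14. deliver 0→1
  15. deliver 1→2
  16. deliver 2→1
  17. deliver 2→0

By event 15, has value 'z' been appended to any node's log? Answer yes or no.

no

1. timeout(2):  <2:cand t1 ->
2. deliver 2→0:  <0:foll t1 ->
3. deliver 0→2:  <2:lead t1 ->
4. deliver 2→1:  <1:foll t1 ->
5. deliver 1→2:  nop
6. propose(2,'p'):  <2:lead t1 p>
7. deliver 2→1:  <1:foll t1 p>
8. deliver 1→2:  nop
9. deliver 0→1:  nop
10. timeout(2):  <2:cand t2 p>
11. crash(0):  <0:✗foll t1 ->
12. propose(1,'z'):  nop
13. deliver 1→0:  nop
14. deliver 0→1:  nop
15. deliver 1→2:  nop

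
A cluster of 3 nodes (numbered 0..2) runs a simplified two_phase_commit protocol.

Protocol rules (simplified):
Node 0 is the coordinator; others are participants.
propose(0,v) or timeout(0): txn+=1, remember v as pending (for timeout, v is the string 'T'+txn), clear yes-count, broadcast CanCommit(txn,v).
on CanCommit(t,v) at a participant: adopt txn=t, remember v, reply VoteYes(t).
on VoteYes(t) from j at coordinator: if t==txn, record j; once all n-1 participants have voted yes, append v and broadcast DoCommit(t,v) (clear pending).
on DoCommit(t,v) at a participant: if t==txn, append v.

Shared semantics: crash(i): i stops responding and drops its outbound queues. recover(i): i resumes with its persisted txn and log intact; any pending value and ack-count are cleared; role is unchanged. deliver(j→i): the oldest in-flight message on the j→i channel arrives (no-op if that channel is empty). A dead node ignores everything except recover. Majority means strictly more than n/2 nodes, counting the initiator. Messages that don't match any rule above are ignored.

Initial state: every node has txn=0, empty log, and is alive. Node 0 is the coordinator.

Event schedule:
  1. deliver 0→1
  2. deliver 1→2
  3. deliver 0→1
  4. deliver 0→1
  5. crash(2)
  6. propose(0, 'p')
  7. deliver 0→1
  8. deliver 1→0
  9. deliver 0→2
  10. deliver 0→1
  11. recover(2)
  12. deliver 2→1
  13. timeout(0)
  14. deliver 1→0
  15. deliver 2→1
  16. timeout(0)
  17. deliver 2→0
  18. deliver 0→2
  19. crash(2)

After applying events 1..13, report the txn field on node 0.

e1 deliver 0→1: ·
e2 deliver 1→2: ·
e3 deliver 0→1: ·
e4 deliver 0→1: ·
e5 crash(2): 2[✗part,t=0,-]
e6 propose(0,'p'): 0[coor,t=1,-]
e7 deliver 0→1: 1[part,t=1,-]
e8 deliver 1→0: ·
e9 deliver 0→2: ·
e10 deliver 0→1: ·
e11 recover(2): 2[part,t=0,-]
e12 deliver 2→1: ·
e13 timeout(0): 0[coor,t=2,-]

2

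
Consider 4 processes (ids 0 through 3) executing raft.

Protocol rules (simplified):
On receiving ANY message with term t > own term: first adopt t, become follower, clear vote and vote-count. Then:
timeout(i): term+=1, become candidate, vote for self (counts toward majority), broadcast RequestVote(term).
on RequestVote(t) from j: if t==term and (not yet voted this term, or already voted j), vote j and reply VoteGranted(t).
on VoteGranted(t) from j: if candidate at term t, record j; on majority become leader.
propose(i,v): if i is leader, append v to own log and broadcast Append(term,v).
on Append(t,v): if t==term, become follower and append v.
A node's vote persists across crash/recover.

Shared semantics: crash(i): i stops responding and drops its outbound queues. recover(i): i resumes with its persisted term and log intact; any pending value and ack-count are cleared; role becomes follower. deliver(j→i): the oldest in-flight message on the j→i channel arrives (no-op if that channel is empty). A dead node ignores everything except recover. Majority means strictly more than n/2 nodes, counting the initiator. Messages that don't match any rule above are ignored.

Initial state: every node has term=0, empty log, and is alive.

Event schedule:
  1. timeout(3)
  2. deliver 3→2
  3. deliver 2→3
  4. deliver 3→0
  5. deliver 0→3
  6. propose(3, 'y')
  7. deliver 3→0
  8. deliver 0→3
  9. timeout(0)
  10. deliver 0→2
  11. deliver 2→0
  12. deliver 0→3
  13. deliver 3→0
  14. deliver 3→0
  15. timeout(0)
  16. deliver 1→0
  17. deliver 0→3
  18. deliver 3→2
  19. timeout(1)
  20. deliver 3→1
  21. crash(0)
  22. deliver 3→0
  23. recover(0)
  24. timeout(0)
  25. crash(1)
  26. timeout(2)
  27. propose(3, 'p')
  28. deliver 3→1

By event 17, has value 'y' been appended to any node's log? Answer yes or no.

yes

1. timeout(3):  <3:cand t1 ->
2. deliver 3→2:  <2:foll t1 ->
3. deliver 2→3:  nop
4. deliver 3→0:  <0:foll t1 ->
5. deliver 0→3:  <3:lead t1 ->
6. propose(3,'y'):  <3:lead t1 y>
7. deliver 3→0:  <0:foll t1 y>
8. deliver 0→3:  nop
9. timeout(0):  <0:cand t2 y>
10. deliver 0→2:  <2:foll t2 ->
11. deliver 2→0:  nop
12. deliver 0→3:  <3:foll t2 y>
13. deliver 3→0:  <0:lead t2 y>
14. deliver 3→0:  nop
15. timeout(0):  <0:cand t3 y>
16. deliver 1→0:  nop
17. deliver 0→3:  <3:foll t3 y>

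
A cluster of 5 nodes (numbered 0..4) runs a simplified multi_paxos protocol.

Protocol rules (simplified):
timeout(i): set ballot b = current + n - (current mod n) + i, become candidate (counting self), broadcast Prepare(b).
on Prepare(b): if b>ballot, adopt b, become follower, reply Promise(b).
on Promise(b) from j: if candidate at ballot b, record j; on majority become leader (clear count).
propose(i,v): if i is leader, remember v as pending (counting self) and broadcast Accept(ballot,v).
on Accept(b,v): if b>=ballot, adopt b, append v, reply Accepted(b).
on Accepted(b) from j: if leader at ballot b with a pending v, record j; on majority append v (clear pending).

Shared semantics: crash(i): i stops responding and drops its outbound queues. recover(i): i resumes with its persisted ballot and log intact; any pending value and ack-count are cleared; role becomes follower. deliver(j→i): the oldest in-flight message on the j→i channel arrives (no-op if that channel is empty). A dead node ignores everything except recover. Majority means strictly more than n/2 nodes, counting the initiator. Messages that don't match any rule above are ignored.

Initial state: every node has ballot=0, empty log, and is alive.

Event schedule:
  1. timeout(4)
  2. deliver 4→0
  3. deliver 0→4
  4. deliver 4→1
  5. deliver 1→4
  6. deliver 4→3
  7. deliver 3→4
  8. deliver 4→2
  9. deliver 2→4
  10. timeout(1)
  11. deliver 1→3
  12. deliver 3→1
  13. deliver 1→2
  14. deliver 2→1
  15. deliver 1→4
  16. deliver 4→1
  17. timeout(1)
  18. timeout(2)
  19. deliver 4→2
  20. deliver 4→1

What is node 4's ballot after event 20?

11

after 1 — timeout(4): n4:cand/b9/[-]
after 2 — deliver 4→0: n0:foll/b9/[-]
after 3 — deliver 0→4: ·
after 4 — deliver 4→1: n1:foll/b9/[-]
after 5 — deliver 1→4: n4:lead/b9/[-]
after 6 — deliver 4→3: n3:foll/b9/[-]
after 7 — deliver 3→4: ·
after 8 — deliver 4→2: n2:foll/b9/[-]
after 9 — deliver 2→4: ·
after 10 — timeout(1): n1:cand/b11/[-]
after 11 — deliver 1→3: n3:foll/b11/[-]
after 12 — deliver 3→1: ·
after 13 — deliver 1→2: n2:foll/b11/[-]
after 14 — deliver 2→1: n1:lead/b11/[-]
after 15 — deliver 1→4: n4:foll/b11/[-]
after 16 — deliver 4→1: ·
after 17 — timeout(1): n1:cand/b16/[-]
after 18 — timeout(2): n2:cand/b17/[-]
after 19 — deliver 4→2: ·
after 20 — deliver 4→1: ·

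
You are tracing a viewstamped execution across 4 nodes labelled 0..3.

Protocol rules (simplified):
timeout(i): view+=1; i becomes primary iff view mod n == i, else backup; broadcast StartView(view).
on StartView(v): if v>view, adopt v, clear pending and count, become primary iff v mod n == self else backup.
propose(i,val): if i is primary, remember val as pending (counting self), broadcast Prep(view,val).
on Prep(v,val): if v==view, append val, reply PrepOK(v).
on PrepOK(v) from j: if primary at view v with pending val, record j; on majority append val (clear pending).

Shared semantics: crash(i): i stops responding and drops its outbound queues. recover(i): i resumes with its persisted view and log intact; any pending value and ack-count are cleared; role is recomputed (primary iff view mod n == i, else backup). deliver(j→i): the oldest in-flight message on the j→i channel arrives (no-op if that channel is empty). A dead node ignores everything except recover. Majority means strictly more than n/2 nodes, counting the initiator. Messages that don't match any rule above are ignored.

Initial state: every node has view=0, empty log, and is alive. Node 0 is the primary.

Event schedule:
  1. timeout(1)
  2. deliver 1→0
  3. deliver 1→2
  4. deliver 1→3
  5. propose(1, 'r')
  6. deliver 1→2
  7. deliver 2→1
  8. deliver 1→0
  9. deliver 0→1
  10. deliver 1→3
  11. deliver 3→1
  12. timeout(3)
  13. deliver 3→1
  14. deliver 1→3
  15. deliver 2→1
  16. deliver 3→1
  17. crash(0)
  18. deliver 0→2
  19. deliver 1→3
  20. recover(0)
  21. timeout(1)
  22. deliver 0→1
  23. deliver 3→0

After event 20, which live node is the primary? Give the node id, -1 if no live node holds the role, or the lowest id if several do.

-1

e1 timeout(1): 1[prim,v=1,-]
e2 deliver 1→0: 0[back,v=1,-]
e3 deliver 1→2: 2[back,v=1,-]
e4 deliver 1→3: 3[back,v=1,-]
e5 propose(1,'r'): ·
e6 deliver 1→2: 2[back,v=1,r]
e7 deliver 2→1: ·
e8 deliver 1→0: 0[back,v=1,r]
e9 deliver 0→1: 1[prim,v=1,r]
e10 deliver 1→3: 3[back,v=1,r]
e11 deliver 3→1: ·
e12 timeout(3): 3[back,v=2,r]
e13 deliver 3→1: 1[back,v=2,r]
e14 deliver 1→3: ·
e15 deliver 2→1: ·
e16 deliver 3→1: ·
e17 crash(0): 0[✗back,v=1,r]
e18 deliver 0→2: ·
e19 deliver 1→3: ·
e20 recover(0): 0[back,v=1,r]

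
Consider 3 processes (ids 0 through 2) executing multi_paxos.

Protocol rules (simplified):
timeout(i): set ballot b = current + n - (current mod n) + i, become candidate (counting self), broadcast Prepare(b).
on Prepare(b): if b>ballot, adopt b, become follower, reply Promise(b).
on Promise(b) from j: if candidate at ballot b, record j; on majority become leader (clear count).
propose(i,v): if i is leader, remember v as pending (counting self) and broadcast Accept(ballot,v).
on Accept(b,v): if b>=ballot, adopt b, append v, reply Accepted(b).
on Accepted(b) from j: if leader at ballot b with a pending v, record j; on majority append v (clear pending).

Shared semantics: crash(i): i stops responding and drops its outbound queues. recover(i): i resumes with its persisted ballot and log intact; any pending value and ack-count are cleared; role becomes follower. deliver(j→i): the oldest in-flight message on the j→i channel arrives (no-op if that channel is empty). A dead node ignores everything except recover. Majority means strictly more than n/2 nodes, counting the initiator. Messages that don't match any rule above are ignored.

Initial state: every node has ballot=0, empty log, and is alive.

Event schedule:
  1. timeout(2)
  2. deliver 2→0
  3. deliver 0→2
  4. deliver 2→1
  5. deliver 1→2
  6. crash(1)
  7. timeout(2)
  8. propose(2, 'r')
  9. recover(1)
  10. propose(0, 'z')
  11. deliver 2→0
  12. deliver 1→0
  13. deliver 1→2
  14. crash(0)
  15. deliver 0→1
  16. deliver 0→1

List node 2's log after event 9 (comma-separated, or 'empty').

step 1 timeout(2): 2={cand,b=5,log=-}
step 2 deliver 2→0: 0={foll,b=5,log=-}
step 3 deliver 0→2: 2={lead,b=5,log=-}
step 4 deliver 2→1: 1={foll,b=5,log=-}
step 5 deliver 1→2: —
step 6 crash(1): 1={✗foll,b=5,log=-}
step 7 timeout(2): 2={cand,b=8,log=-}
step 8 propose(2,'r'): —
step 9 recover(1): 1={foll,b=5,log=-}

empty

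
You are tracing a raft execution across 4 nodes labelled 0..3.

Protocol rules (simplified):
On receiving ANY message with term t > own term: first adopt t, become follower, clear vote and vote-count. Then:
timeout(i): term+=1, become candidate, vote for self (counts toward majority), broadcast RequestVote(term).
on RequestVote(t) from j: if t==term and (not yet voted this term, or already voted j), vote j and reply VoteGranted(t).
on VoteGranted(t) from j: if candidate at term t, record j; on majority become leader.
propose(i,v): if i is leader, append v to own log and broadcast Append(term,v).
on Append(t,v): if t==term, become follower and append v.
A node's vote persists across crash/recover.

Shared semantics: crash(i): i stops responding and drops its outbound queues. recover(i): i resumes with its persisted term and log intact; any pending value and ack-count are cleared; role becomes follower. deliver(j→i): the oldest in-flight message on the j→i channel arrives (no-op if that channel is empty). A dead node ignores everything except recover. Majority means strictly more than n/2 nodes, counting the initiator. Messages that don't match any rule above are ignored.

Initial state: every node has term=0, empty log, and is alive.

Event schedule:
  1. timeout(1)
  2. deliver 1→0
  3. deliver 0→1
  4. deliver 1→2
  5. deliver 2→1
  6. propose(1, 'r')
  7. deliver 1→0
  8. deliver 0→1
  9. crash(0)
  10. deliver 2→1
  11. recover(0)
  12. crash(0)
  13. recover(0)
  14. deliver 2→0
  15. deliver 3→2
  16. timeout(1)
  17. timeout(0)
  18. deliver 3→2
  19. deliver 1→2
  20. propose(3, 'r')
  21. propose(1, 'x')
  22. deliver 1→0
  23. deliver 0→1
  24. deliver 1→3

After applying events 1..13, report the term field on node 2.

[1] timeout(1) → N1(cand t1 [-])
[2] deliver 1→0 → N0(foll t1 [-])
[3] deliver 0→1 → ∅
[4] deliver 1→2 → N2(foll t1 [-])
[5] deliver 2→1 → N1(lead t1 [-])
[6] propose(1,'r') → N1(lead t1 [r])
[7] deliver 1→0 → N0(foll t1 [r])
[8] deliver 0→1 → ∅
[9] crash(0) → N0(✗foll t1 [r])
[10] deliver 2→1 → ∅
[11] recover(0) → N0(foll t1 [r])
[12] crash(0) → N0(✗foll t1 [r])
[13] recover(0) → N0(foll t1 [r])

1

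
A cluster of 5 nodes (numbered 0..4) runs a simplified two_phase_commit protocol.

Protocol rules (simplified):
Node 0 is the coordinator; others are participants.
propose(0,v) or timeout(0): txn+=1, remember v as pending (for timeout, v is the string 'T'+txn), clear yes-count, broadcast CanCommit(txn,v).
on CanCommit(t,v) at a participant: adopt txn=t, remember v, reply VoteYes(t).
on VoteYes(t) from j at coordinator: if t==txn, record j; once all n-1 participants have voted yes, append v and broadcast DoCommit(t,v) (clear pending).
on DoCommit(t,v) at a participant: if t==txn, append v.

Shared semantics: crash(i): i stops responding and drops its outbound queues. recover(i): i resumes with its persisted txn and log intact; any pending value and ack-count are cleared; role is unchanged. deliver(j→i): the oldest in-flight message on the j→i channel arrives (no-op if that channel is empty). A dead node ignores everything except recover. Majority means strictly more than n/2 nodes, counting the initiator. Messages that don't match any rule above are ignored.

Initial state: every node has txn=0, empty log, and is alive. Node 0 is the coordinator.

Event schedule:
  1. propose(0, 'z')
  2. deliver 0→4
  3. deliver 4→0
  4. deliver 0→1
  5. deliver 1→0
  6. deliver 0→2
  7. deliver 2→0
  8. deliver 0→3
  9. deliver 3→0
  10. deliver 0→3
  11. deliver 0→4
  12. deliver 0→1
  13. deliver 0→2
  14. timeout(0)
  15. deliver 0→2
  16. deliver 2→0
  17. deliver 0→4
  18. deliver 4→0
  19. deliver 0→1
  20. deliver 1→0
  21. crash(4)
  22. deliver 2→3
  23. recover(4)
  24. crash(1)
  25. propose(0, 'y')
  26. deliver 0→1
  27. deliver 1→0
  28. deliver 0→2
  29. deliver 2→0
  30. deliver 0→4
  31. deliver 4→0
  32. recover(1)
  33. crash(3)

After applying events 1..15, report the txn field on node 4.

[1] propose(0,'z') → N0(coor t1 [-])
[2] deliver 0→4 → N4(part t1 [-])
[3] deliver 4→0 → ∅
[4] deliver 0→1 → N1(part t1 [-])
[5] deliver 1→0 → ∅
[6] deliver 0→2 → N2(part t1 [-])
[7] deliver 2→0 → ∅
[8] deliver 0→3 → N3(part t1 [-])
[9] deliver 3→0 → N0(coor t1 [z])
[10] deliver 0→3 → N3(part t1 [z])
[11] deliver 0→4 → N4(part t1 [z])
[12] deliver 0→1 → N1(part t1 [z])
[13] deliver 0→2 → N2(part t1 [z])
[14] timeout(0) → N0(coor t2 [z])
[15] deliver 0→2 → N2(part t2 [z])

1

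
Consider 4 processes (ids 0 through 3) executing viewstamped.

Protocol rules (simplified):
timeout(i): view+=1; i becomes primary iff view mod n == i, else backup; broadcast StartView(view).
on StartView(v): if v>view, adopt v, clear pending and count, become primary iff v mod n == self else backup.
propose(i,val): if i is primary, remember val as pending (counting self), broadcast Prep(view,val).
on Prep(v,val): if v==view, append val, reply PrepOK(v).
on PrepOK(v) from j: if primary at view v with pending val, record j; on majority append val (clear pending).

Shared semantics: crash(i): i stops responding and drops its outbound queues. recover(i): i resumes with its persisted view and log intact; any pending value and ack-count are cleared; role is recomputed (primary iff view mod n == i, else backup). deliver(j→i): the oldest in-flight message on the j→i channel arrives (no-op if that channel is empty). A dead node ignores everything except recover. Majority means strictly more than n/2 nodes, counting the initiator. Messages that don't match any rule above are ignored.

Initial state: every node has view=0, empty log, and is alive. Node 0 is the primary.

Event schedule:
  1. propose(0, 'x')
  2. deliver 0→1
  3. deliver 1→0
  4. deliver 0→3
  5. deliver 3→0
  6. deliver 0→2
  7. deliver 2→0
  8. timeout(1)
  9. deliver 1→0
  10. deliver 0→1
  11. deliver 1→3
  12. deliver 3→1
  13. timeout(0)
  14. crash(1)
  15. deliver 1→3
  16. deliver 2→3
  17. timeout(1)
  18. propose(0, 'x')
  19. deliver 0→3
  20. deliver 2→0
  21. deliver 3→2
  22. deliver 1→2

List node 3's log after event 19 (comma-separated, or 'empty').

x

1. propose(0,'x'):  nop
2. deliver 0→1:  <1:back v0 x>
3. deliver 1→0:  nop
4. deliver 0→3:  <3:back v0 x>
5. deliver 3→0:  <0:prim v0 x>
6. deliver 0→2:  <2:back v0 x>
7. deliver 2→0:  nop
8. timeout(1):  <1:prim v1 x>
9. deliver 1→0:  <0:back v1 x>
10. deliver 0→1:  nop
11. deliver 1→3:  <3:back v1 x>
12. deliver 3→1:  nop
13. timeout(0):  <0:back v2 x>
14. crash(1):  <1:✗prim v1 x>
15. deliver 1→3:  nop
16. deliver 2→3:  nop
17. timeout(1):  nop
18. propose(0,'x'):  nop
19. deliver 0→3:  <3:back v2 x>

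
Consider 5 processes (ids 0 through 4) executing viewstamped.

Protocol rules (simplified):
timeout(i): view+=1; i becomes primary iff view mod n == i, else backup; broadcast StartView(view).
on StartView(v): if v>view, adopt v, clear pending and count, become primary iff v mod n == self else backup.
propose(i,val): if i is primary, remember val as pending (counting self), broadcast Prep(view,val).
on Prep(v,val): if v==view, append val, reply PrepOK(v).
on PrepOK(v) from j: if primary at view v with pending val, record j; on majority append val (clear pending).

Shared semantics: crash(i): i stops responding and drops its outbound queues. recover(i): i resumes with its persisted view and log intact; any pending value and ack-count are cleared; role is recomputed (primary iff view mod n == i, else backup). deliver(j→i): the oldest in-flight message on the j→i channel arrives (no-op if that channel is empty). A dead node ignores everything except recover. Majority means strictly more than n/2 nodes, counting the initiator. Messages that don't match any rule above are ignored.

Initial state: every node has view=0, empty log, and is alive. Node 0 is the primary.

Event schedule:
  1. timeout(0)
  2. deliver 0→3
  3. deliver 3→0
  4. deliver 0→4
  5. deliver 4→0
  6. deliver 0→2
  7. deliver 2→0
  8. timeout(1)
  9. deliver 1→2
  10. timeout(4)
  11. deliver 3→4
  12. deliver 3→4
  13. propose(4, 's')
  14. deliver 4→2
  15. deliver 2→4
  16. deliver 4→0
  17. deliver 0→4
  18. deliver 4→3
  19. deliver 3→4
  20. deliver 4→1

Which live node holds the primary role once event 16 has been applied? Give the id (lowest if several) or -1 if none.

1

after 1 — timeout(0): n0:back/v1/[-]
after 2 — deliver 0→3: n3:back/v1/[-]
after 3 — deliver 3→0: ·
after 4 — deliver 0→4: n4:back/v1/[-]
after 5 — deliver 4→0: ·
after 6 — deliver 0→2: n2:back/v1/[-]
after 7 — deliver 2→0: ·
after 8 — timeout(1): n1:prim/v1/[-]
after 9 — deliver 1→2: ·
after 10 — timeout(4): n4:back/v2/[-]
after 11 — deliver 3→4: ·
after 12 — deliver 3→4: ·
after 13 — propose(4,'s'): ·
after 14 — deliver 4→2: n2:prim/v2/[-]
after 15 — deliver 2→4: ·
after 16 — deliver 4→0: n0:back/v2/[-]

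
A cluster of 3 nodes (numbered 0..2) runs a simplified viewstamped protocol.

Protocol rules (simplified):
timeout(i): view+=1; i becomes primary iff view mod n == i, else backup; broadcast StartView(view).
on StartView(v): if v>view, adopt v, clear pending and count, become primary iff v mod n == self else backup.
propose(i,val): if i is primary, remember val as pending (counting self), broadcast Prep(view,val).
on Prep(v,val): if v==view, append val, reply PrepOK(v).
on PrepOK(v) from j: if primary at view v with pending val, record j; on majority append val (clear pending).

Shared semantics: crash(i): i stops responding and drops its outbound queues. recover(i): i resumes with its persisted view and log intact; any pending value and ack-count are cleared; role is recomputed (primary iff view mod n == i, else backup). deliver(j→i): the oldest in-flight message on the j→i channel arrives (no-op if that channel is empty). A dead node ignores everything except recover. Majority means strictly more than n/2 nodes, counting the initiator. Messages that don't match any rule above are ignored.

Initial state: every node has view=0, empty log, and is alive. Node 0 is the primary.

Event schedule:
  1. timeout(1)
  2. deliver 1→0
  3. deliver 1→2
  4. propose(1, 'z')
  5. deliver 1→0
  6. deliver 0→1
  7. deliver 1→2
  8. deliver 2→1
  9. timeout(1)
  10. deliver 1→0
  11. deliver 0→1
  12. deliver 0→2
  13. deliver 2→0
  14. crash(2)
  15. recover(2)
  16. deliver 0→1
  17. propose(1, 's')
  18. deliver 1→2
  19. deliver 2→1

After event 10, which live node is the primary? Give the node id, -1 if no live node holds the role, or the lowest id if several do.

-1

step 1 timeout(1): 1={prim,v=1,log=-}
step 2 deliver 1→0: 0={back,v=1,log=-}
step 3 deliver 1→2: 2={back,v=1,log=-}
step 4 propose(1,'z'): —
step 5 deliver 1→0: 0={back,v=1,log=z}
step 6 deliver 0→1: 1={prim,v=1,log=z}
step 7 deliver 1→2: 2={back,v=1,log=z}
step 8 deliver 2→1: —
step 9 timeout(1): 1={back,v=2,log=z}
step 10 deliver 1→0: 0={back,v=2,log=z}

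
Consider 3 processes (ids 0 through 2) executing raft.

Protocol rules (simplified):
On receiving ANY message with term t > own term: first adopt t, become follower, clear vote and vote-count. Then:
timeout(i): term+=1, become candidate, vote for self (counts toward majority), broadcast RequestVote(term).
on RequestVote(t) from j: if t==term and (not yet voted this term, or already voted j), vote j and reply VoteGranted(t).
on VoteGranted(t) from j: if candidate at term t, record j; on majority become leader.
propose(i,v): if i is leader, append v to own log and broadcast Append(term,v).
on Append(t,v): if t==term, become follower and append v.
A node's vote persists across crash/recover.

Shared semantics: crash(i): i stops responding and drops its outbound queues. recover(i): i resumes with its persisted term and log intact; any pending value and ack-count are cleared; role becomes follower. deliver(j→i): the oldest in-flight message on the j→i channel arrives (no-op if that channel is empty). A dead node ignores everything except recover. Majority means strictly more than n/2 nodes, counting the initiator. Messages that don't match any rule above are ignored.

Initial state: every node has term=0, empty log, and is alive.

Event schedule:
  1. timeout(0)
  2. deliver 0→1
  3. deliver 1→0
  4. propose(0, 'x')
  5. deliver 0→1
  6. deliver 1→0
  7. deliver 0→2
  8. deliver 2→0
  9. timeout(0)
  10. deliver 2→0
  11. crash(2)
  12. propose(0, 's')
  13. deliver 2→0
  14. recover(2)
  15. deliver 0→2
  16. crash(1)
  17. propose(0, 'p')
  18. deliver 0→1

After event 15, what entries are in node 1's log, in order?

x

e1 timeout(0): 0[cand,t=1,-]
e2 deliver 0→1: 1[foll,t=1,-]
e3 deliver 1→0: 0[lead,t=1,-]
e4 propose(0,'x'): 0[lead,t=1,x]
e5 deliver 0→1: 1[foll,t=1,x]
e6 deliver 1→0: ·
e7 deliver 0→2: 2[foll,t=1,-]
e8 deliver 2→0: ·
e9 timeout(0): 0[cand,t=2,x]
e10 deliver 2→0: ·
e11 crash(2): 2[✗foll,t=1,-]
e12 propose(0,'s'): ·
e13 deliver 2→0: ·
e14 recover(2): 2[foll,t=1,-]
e15 deliver 0→2: 2[foll,t=1,x]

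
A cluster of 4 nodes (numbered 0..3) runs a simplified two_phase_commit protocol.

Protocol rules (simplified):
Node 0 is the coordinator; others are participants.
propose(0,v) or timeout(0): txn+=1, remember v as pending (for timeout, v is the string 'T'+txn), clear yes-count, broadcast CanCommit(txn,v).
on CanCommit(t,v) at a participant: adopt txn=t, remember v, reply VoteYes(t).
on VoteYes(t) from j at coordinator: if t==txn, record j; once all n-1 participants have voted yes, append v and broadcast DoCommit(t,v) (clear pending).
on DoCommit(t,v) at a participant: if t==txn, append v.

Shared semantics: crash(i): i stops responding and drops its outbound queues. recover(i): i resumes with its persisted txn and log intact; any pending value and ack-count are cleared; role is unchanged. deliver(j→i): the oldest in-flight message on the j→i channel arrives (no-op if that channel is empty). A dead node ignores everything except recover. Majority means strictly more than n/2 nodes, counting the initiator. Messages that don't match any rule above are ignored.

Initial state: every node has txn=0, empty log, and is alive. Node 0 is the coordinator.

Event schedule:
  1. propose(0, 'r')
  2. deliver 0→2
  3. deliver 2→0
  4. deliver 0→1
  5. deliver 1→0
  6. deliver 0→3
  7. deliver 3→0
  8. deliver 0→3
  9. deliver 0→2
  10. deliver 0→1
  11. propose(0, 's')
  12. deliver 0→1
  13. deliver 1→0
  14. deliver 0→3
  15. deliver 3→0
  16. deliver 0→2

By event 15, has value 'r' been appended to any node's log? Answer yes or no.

[1] propose(0,'r') → N0(coor t1 [-])
[2] deliver 0→2 → N2(part t1 [-])
[3] deliver 2→0 → ∅
[4] deliver 0→1 → N1(part t1 [-])
[5] deliver 1→0 → ∅
[6] deliver 0→3 → N3(part t1 [-])
[7] deliver 3→0 → N0(coor t1 [r])
[8] deliver 0→3 → N3(part t1 [r])
[9] deliver 0→2 → N2(part t1 [r])
[10] deliver 0→1 → N1(part t1 [r])
[11] propose(0,'s') → N0(coor t2 [r])
[12] deliver 0→1 → N1(part t2 [r])
[13] deliver 1→0 → ∅
[14] deliver 0→3 → N3(part t2 [r])
[15] deliver 3→0 → ∅

yes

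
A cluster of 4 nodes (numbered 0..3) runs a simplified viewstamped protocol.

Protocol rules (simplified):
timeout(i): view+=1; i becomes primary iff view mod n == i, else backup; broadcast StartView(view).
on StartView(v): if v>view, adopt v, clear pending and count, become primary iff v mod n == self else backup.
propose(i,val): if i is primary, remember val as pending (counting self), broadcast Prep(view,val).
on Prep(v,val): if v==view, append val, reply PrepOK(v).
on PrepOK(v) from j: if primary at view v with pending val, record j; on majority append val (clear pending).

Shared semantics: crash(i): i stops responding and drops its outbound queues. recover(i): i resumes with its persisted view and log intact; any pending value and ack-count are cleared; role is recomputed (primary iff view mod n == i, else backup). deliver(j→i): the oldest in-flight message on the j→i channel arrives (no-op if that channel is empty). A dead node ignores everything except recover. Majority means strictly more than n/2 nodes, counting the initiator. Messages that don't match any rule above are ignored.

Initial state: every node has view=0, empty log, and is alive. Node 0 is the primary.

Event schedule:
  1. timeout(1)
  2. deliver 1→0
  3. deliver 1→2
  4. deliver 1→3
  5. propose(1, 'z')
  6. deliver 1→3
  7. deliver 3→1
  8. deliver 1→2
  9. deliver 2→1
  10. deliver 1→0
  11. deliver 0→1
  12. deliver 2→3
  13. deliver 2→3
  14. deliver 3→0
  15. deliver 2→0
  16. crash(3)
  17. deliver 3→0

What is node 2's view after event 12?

1. timeout(1):  <1:prim v1 ->
2. deliver 1→0:  <0:back v1 ->
3. deliver 1→2:  <2:back v1 ->
4. deliver 1→3:  <3:back v1 ->
5. propose(1,'z'):  nop
6. deliver 1→3:  <3:back v1 z>
7. deliver 3→1:  nop
8. deliver 1→2:  <2:back v1 z>
9. deliver 2→1:  <1:prim v1 z>
10. deliver 1→0:  <0:back v1 z>
11. deliver 0→1:  nop
12. deliver 2→3:  nop

1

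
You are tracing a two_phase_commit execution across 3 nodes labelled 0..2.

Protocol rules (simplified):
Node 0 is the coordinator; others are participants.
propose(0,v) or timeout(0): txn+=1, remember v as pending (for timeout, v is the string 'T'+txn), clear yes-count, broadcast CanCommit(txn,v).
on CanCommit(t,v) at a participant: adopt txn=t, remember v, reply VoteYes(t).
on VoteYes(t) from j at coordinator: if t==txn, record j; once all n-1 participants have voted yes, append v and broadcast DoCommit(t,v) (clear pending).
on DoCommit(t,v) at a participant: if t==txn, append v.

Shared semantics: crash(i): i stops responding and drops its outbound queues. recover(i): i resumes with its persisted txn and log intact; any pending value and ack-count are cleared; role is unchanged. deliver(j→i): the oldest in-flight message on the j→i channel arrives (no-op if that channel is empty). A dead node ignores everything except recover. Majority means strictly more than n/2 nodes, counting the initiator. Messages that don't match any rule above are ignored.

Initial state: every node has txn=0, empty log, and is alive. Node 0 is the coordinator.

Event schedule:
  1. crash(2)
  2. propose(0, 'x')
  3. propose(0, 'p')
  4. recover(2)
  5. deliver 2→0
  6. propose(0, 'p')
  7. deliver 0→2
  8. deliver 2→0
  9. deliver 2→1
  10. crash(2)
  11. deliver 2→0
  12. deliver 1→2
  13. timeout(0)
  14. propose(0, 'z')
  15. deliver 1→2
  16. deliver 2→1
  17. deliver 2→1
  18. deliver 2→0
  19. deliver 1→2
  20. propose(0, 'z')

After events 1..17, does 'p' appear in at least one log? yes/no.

[1] crash(2) → N2(✗part t0 [-])
[2] propose(0,'x') → N0(coor t1 [-])
[3] propose(0,'p') → N0(coor t2 [-])
[4] recover(2) → N2(part t0 [-])
[5] deliver 2→0 → ∅
[6] propose(0,'p') → N0(coor t3 [-])
[7] deliver 0→2 → N2(part t1 [-])
[8] deliver 2→0 → ∅
[9] deliver 2→1 → ∅
[10] crash(2) → N2(✗part t1 [-])
[11] deliver 2→0 → ∅
[12] deliver 1→2 → ∅
[13] timeout(0) → N0(coor t4 [-])
[14] propose(0,'z') → N0(coor t5 [-])
[15] deliver 1→2 → ∅
[16] deliver 2→1 → ∅
[17] deliver 2→1 → ∅

no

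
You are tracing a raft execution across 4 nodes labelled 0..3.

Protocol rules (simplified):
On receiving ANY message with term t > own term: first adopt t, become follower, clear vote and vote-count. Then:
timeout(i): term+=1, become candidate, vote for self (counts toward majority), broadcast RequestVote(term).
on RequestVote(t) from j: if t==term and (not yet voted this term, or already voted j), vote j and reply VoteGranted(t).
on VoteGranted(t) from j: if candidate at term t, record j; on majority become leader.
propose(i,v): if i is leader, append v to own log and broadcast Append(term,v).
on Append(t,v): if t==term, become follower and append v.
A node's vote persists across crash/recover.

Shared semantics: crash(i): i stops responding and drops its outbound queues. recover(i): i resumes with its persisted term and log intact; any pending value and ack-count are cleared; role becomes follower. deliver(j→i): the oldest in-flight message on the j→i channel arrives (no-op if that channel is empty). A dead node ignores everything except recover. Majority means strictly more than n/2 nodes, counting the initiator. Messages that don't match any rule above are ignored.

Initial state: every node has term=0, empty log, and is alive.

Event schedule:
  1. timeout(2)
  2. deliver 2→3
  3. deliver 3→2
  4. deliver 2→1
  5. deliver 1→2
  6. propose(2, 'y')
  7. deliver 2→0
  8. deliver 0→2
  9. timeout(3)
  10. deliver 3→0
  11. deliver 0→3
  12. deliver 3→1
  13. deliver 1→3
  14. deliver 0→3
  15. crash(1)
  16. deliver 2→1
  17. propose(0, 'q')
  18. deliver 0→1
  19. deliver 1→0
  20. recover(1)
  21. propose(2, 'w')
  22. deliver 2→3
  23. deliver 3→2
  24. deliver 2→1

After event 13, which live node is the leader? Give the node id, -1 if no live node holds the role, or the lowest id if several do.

after 1 — timeout(2): n2:cand/t1/[-]
after 2 — deliver 2→3: n3:foll/t1/[-]
after 3 — deliver 3→2: ·
after 4 — deliver 2→1: n1:foll/t1/[-]
after 5 — deliver 1→2: n2:lead/t1/[-]
after 6 — propose(2,'y'): n2:lead/t1/[y]
after 7 — deliver 2→0: n0:foll/t1/[-]
after 8 — deliver 0→2: ·
after 9 — timeout(3): n3:cand/t2/[-]
after 10 — deliver 3→0: n0:foll/t2/[-]
after 11 — deliver 0→3: ·
after 12 — deliver 3→1: n1:foll/t2/[-]
after 13 — deliver 1→3: n3:lead/t2/[-]

2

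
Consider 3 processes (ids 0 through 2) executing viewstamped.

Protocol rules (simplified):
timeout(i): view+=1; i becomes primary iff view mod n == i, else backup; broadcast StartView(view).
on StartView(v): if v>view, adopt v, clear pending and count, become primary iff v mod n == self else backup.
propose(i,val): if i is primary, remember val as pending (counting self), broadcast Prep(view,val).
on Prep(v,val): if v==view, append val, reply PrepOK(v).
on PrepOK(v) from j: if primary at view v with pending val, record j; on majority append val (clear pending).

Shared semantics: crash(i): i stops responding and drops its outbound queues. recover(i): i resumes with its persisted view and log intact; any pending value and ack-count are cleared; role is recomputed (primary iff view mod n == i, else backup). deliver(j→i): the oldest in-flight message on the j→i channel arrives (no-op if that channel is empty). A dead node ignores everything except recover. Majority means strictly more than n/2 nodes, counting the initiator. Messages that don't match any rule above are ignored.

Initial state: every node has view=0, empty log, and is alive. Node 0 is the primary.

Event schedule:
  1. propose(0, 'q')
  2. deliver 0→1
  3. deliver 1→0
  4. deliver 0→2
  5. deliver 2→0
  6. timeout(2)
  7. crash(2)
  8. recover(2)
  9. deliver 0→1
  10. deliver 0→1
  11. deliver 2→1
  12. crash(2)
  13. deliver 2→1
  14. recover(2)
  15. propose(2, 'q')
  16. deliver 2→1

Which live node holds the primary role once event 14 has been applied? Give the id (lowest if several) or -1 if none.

1. propose(0,'q'):  nop
2. deliver 0→1:  <1:back v0 q>
3. deliver 1→0:  <0:prim v0 q>
4. deliver 0→2:  <2:back v0 q>
5. deliver 2→0:  nop
6. timeout(2):  <2:back v1 q>
7. crash(2):  <2:✗back v1 q>
8. recover(2):  <2:back v1 q>
9. deliver 0→1:  nop
10. deliver 0→1:  nop
11. deliver 2→1:  nop
12. crash(2):  <2:✗back v1 q>
13. deliver 2→1:  nop
14. recover(2):  <2:back v1 q>

0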